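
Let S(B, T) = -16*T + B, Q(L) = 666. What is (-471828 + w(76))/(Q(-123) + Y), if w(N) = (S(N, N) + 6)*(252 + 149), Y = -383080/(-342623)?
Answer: -158730726063/114284999 ≈ -1388.9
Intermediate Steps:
S(B, T) = B - 16*T
Y = 383080/342623 (Y = -383080*(-1/342623) = 383080/342623 ≈ 1.1181)
w(N) = 2406 - 6015*N (w(N) = ((N - 16*N) + 6)*(252 + 149) = (-15*N + 6)*401 = (6 - 15*N)*401 = 2406 - 6015*N)
(-471828 + w(76))/(Q(-123) + Y) = (-471828 + (2406 - 6015*76))/(666 + 383080/342623) = (-471828 + (2406 - 457140))/(228569998/342623) = (-471828 - 454734)*(342623/228569998) = -926562*342623/228569998 = -158730726063/114284999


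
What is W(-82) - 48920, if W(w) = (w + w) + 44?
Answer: -49040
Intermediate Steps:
W(w) = 44 + 2*w (W(w) = 2*w + 44 = 44 + 2*w)
W(-82) - 48920 = (44 + 2*(-82)) - 48920 = (44 - 164) - 48920 = -120 - 48920 = -49040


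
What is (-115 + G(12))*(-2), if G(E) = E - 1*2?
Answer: 210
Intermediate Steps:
G(E) = -2 + E (G(E) = E - 2 = -2 + E)
(-115 + G(12))*(-2) = (-115 + (-2 + 12))*(-2) = (-115 + 10)*(-2) = -105*(-2) = 210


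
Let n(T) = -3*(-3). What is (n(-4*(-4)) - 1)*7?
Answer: 56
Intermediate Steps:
n(T) = 9
(n(-4*(-4)) - 1)*7 = (9 - 1)*7 = 8*7 = 56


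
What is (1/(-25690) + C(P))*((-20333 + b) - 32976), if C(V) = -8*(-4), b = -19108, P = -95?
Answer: -59532494943/25690 ≈ -2.3173e+6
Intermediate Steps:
C(V) = 32
(1/(-25690) + C(P))*((-20333 + b) - 32976) = (1/(-25690) + 32)*((-20333 - 19108) - 32976) = (-1/25690 + 32)*(-39441 - 32976) = (822079/25690)*(-72417) = -59532494943/25690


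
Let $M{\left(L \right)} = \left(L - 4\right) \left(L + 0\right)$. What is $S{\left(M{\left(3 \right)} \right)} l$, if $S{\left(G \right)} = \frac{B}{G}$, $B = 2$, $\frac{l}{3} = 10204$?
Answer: $-20408$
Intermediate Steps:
$l = 30612$ ($l = 3 \cdot 10204 = 30612$)
$M{\left(L \right)} = L \left(-4 + L\right)$ ($M{\left(L \right)} = \left(-4 + L\right) L = L \left(-4 + L\right)$)
$S{\left(G \right)} = \frac{2}{G}$
$S{\left(M{\left(3 \right)} \right)} l = \frac{2}{3 \left(-4 + 3\right)} 30612 = \frac{2}{3 \left(-1\right)} 30612 = \frac{2}{-3} \cdot 30612 = 2 \left(- \frac{1}{3}\right) 30612 = \left(- \frac{2}{3}\right) 30612 = -20408$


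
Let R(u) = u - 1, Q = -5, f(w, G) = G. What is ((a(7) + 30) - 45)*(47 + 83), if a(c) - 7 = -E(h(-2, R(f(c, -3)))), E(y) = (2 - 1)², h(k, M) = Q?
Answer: -1170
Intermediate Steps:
R(u) = -1 + u
h(k, M) = -5
E(y) = 1 (E(y) = 1² = 1)
a(c) = 6 (a(c) = 7 - 1*1 = 7 - 1 = 6)
((a(7) + 30) - 45)*(47 + 83) = ((6 + 30) - 45)*(47 + 83) = (36 - 45)*130 = -9*130 = -1170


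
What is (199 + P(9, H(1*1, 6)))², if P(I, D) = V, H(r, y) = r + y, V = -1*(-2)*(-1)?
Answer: 38809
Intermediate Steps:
V = -2 (V = 2*(-1) = -2)
P(I, D) = -2
(199 + P(9, H(1*1, 6)))² = (199 - 2)² = 197² = 38809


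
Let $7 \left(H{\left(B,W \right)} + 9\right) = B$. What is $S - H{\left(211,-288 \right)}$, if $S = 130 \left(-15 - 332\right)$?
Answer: $- \frac{315918}{7} \approx -45131.0$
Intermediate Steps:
$H{\left(B,W \right)} = -9 + \frac{B}{7}$
$S = -45110$ ($S = 130 \left(-347\right) = -45110$)
$S - H{\left(211,-288 \right)} = -45110 - \left(-9 + \frac{1}{7} \cdot 211\right) = -45110 - \left(-9 + \frac{211}{7}\right) = -45110 - \frac{148}{7} = - \frac{315918}{7}$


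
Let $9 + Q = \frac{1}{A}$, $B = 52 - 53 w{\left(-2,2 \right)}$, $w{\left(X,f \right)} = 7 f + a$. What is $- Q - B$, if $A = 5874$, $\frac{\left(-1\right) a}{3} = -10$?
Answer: $\frac{13445585}{5874} \approx 2289.0$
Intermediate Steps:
$a = 30$ ($a = \left(-3\right) \left(-10\right) = 30$)
$w{\left(X,f \right)} = 30 + 7 f$ ($w{\left(X,f \right)} = 7 f + 30 = 30 + 7 f$)
$B = -2280$ ($B = 52 - 53 \left(30 + 7 \cdot 2\right) = 52 - 53 \left(30 + 14\right) = 52 - 2332 = -2280$)
$Q = - \frac{52865}{5874}$ ($Q = -9 + \frac{1}{5874} = - \frac{52865}{5874} \approx -8.9998$)
$- Q - B = \left(-1\right) \left(- \frac{52865}{5874}\right) - -2280 = \frac{52865}{5874} + 2280 = \frac{13445585}{5874}$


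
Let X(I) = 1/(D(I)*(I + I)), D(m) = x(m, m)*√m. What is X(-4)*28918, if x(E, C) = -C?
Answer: 14459*I/32 ≈ 451.84*I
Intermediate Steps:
D(m) = -m^(3/2) (D(m) = (-m)*√m = -m^(3/2))
X(I) = -1/(2*I^(5/2)) (X(I) = 1/((-I^(3/2))*(I + I)) = 1/((-I^(3/2))*(2*I)) = 1/(-2*I^(5/2)) = -1/(2*I^(5/2)))
X(-4)*28918 = -(-1)*I/64*28918 = (I/64)*28918 = 14459*I/32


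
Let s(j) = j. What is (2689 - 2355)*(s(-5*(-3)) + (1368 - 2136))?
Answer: -251502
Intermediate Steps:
(2689 - 2355)*(s(-5*(-3)) + (1368 - 2136)) = (2689 - 2355)*(-5*(-3) + (1368 - 2136)) = 334*(15 - 768) = 334*(-753) = -251502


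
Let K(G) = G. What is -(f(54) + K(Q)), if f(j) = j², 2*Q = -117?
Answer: -5715/2 ≈ -2857.5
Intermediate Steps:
Q = -117/2 (Q = (½)*(-117) = -117/2 ≈ -58.500)
-(f(54) + K(Q)) = -(54² - 117/2) = -(2916 - 117/2) = -1*5715/2 = -5715/2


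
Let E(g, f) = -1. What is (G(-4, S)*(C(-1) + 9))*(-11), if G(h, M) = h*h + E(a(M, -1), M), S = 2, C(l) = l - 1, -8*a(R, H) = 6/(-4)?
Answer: -1155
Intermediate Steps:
a(R, H) = 3/16 (a(R, H) = -3/(4*(-4)) = -3*(-1)/(4*4) = -⅛*(-3/2) = 3/16)
C(l) = -1 + l
G(h, M) = -1 + h² (G(h, M) = h*h - 1 = h² - 1 = -1 + h²)
(G(-4, S)*(C(-1) + 9))*(-11) = ((-1 + (-4)²)*((-1 - 1) + 9))*(-11) = ((-1 + 16)*(-2 + 9))*(-11) = (15*7)*(-11) = 105*(-11) = -1155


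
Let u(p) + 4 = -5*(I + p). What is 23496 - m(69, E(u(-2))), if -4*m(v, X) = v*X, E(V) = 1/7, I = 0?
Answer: 657957/28 ≈ 23498.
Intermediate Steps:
u(p) = -4 - 5*p (u(p) = -4 - 5*(0 + p) = -4 - 5*p)
E(V) = ⅐
m(v, X) = -X*v/4 (m(v, X) = -v*X/4 = -X*v/4)
23496 - m(69, E(u(-2))) = 23496 - (-1)*69/(4*7) = 23496 - 1*(-69/28) = 23496 + 69/28 = 657957/28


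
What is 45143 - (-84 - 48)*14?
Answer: 46991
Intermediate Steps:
45143 - (-84 - 48)*14 = 45143 - (-132)*14 = 45143 - 1*(-1848) = 45143 + 1848 = 46991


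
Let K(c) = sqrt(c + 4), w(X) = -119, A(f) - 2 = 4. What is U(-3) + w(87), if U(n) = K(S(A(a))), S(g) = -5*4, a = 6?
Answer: -119 + 4*I ≈ -119.0 + 4.0*I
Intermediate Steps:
A(f) = 6 (A(f) = 2 + 4 = 6)
S(g) = -20
K(c) = sqrt(4 + c)
U(n) = 4*I (U(n) = sqrt(4 - 20) = sqrt(-16) = 4*I)
U(-3) + w(87) = 4*I - 119 = -119 + 4*I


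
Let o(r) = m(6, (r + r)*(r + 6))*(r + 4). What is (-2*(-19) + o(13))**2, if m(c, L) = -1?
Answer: 441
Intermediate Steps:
o(r) = -4 - r (o(r) = -(r + 4) = -(4 + r) = -4 - r)
(-2*(-19) + o(13))**2 = (-2*(-19) + (-4 - 1*13))**2 = (38 + (-4 - 13))**2 = (38 - 17)**2 = 21**2 = 441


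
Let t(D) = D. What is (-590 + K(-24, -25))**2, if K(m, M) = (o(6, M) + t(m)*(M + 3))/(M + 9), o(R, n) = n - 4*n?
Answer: 100861849/256 ≈ 3.9399e+5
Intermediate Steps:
o(R, n) = -3*n
K(m, M) = (-3*M + m*(3 + M))/(9 + M) (K(m, M) = (-3*M + m*(M + 3))/(M + 9) = (-3*M + m*(3 + M))/(9 + M))
(-590 + K(-24, -25))**2 = (-590 + (-3*(-25) + 3*(-24) - 25*(-24))/(9 - 25))**2 = (-590 + (75 - 72 + 600)/(-16))**2 = (-590 - 1/16*603)**2 = (-590 - 603/16)**2 = (-10043/16)**2 = 100861849/256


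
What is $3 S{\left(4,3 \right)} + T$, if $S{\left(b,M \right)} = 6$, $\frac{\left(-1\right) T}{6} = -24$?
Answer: $162$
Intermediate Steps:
$T = 144$ ($T = \left(-6\right) \left(-24\right) = 144$)
$3 S{\left(4,3 \right)} + T = 3 \cdot 6 + 144 = 18 + 144 = 162$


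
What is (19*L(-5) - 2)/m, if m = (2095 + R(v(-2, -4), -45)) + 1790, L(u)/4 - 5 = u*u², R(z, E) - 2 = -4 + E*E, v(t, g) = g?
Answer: -4561/2954 ≈ -1.5440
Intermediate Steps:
R(z, E) = -2 + E² (R(z, E) = 2 + (-4 + E*E) = 2 + (-4 + E²) = -2 + E²)
L(u) = 20 + 4*u³ (L(u) = 20 + 4*(u*u²) = 20 + 4*u³)
m = 5908 (m = (2095 + (-2 + (-45)²)) + 1790 = (2095 + (-2 + 2025)) + 1790 = (2095 + 2023) + 1790 = 4118 + 1790 = 5908)
(19*L(-5) - 2)/m = (19*(20 + 4*(-5)³) - 2)/5908 = (19*(20 + 4*(-125)) - 2)*(1/5908) = (19*(20 - 500) - 2)*(1/5908) = (19*(-480) - 2)*(1/5908) = (-9120 - 2)*(1/5908) = -9122*1/5908 = -4561/2954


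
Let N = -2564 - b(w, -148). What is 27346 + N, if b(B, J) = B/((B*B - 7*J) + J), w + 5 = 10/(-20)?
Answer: 91024308/3673 ≈ 24782.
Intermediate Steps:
w = -11/2 (w = -5 + 10/(-20) = -5 + 10*(-1/20) = -5 - ½ = -11/2 ≈ -5.5000)
b(B, J) = B/(B² - 6*J) (b(B, J) = B/((B² - 7*J) + J) = B/(B² - 6*J))
N = -9417550/3673 (N = -2564 - (-11)/(2*((-11/2)² - 6*(-148))) = -2564 - (-11)/(2*(121/4 + 888)) = -2564 - (-11)/(2*3673/4) = -2564 - (-11)*4/(2*3673) = -2564 - 1*(-22/3673) = -2564 + 22/3673 = -9417550/3673 ≈ -2564.0)
27346 + N = 27346 - 9417550/3673 = 91024308/3673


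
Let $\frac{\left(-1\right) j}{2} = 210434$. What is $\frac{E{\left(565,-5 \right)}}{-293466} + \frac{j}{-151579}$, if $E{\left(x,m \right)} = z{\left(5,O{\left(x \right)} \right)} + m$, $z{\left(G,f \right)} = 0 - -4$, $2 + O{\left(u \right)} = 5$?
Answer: $\frac{123510600067}{44483282814} \approx 2.7766$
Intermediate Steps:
$O{\left(u \right)} = 3$ ($O{\left(u \right)} = -2 + 5 = 3$)
$z{\left(G,f \right)} = 4$ ($z{\left(G,f \right)} = 0 + 4 = 4$)
$j = -420868$ ($j = \left(-2\right) 210434 = -420868$)
$E{\left(x,m \right)} = 4 + m$
$\frac{E{\left(565,-5 \right)}}{-293466} + \frac{j}{-151579} = \frac{4 - 5}{-293466} - \frac{420868}{-151579} = \left(-1\right) \left(- \frac{1}{293466}\right) - - \frac{420868}{151579} = \frac{1}{293466} + \frac{420868}{151579} = \frac{123510600067}{44483282814}$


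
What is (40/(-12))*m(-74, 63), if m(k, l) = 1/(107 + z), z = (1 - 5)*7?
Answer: -10/237 ≈ -0.042194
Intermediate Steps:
z = -28 (z = -4*7 = -28)
m(k, l) = 1/79 (m(k, l) = 1/(107 - 28) = 1/79)
(40/(-12))*m(-74, 63) = (40/(-12))*(1/79) = (40*(-1/12))*(1/79) = -10/3*1/79 = -10/237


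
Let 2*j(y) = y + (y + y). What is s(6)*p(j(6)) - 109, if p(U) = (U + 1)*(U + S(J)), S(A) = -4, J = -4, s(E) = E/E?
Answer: -59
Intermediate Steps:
s(E) = 1
j(y) = 3*y/2 (j(y) = (y + (y + y))/2 = (y + 2*y)/2 = (3*y)/2 = 3*y/2)
p(U) = (1 + U)*(-4 + U) (p(U) = (U + 1)*(U - 4) = (1 + U)*(-4 + U))
s(6)*p(j(6)) - 109 = 1*(-4 + ((3/2)*6)**2 - 9*6/2) - 109 = 1*(-4 + 9**2 - 3*9) - 109 = 1*(-4 + 81 - 27) - 109 = 1*50 - 109 = 50 - 109 = -59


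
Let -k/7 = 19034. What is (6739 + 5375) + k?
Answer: -121124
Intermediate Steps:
k = -133238 (k = -7*19034 = -133238)
(6739 + 5375) + k = (6739 + 5375) - 133238 = 12114 - 133238 = -121124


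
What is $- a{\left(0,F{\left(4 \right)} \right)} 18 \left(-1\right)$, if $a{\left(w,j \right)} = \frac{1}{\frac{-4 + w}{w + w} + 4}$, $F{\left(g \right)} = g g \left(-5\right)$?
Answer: $0$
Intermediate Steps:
$F{\left(g \right)} = - 5 g^{2}$ ($F{\left(g \right)} = g^{2} \left(-5\right) = - 5 g^{2}$)
$a{\left(w,j \right)} = \frac{1}{4 + \frac{-4 + w}{2 w}}$ ($a{\left(w,j \right)} = \frac{1}{\frac{-4 + w}{2 w} + 4} = \frac{1}{4 + \frac{-4 + w}{2 w}}$)
$- a{\left(0,F{\left(4 \right)} \right)} 18 \left(-1\right) = - \frac{2 \cdot 0}{-4 + 9 \cdot 0} \cdot 18 \left(-1\right) = - \frac{2 \cdot 0}{-4 + 0} \cdot 18 \left(-1\right) = - \frac{2 \cdot 0}{-4} \cdot 18 \left(-1\right) = - \frac{2 \cdot 0 \left(-1\right)}{4} \cdot 18 \left(-1\right) = \left(-1\right) 0 \cdot 18 \left(-1\right) = 0 \cdot 18 \left(-1\right) = 0 \left(-1\right) = 0$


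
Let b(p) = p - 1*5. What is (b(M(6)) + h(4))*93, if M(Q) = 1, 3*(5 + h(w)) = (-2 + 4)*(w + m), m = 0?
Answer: -589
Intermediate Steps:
h(w) = -5 + 2*w/3 (h(w) = -5 + ((-2 + 4)*(w + 0))/3 = -5 + (2*w)/3 = -5 + 2*w/3)
b(p) = -5 + p (b(p) = p - 5 = -5 + p)
(b(M(6)) + h(4))*93 = ((-5 + 1) + (-5 + (⅔)*4))*93 = (-4 + (-5 + 8/3))*93 = (-4 - 7/3)*93 = -19/3*93 = -589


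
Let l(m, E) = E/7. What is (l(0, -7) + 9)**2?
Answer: 64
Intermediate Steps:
l(m, E) = E/7 (l(m, E) = E*(1/7) = E/7)
(l(0, -7) + 9)**2 = ((1/7)*(-7) + 9)**2 = (-1 + 9)**2 = 8**2 = 64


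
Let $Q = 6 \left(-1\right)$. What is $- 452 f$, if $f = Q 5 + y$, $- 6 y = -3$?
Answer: $13334$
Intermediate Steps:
$Q = -6$
$y = \frac{1}{2}$ ($y = \left(- \frac{1}{6}\right) \left(-3\right) = \frac{1}{2} \approx 0.5$)
$f = - \frac{59}{2}$ ($f = \left(-6\right) 5 + \frac{1}{2} = -30 + \frac{1}{2} = - \frac{59}{2} \approx -29.5$)
$- 452 f = \left(-452\right) \left(- \frac{59}{2}\right) = 13334$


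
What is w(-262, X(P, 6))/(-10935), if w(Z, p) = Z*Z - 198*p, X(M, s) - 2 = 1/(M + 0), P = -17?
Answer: -1160414/185895 ≈ -6.2423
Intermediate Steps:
X(M, s) = 2 + 1/M (X(M, s) = 2 + 1/(M + 0) = 2 + 1/M)
w(Z, p) = Z**2 - 198*p
w(-262, X(P, 6))/(-10935) = ((-262)**2 - 198*(2 + 1/(-17)))/(-10935) = (68644 - 198*(2 - 1/17))*(-1/10935) = (68644 - 198*33/17)*(-1/10935) = (68644 - 6534/17)*(-1/10935) = (1160414/17)*(-1/10935) = -1160414/185895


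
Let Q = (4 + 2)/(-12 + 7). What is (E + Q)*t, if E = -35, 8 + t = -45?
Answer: 9593/5 ≈ 1918.6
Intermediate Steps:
t = -53 (t = -8 - 45 = -53)
Q = -6/5 (Q = 6/(-5) = 6*(-⅕) = -6/5 ≈ -1.2000)
(E + Q)*t = (-35 - 6/5)*(-53) = -181/5*(-53) = 9593/5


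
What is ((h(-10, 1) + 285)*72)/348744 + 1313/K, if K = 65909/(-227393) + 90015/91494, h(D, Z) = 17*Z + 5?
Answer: 7783488853130505/4113840880369 ≈ 1892.0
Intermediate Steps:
h(D, Z) = 5 + 17*Z
K = 283107899/407943042 (K = 65909*(-1/227393) + 90015*(1/91494) = -65909/227393 + 1765/1794 = 283107899/407943042 ≈ 0.69399)
((h(-10, 1) + 285)*72)/348744 + 1313/K = (((5 + 17*1) + 285)*72)/348744 + 1313/(283107899/407943042) = (((5 + 17) + 285)*72)*(1/348744) + 1313*(407943042/283107899) = ((22 + 285)*72)*(1/348744) + 535629214146/283107899 = (307*72)*(1/348744) + 535629214146/283107899 = 22104*(1/348744) + 535629214146/283107899 = 921/14531 + 535629214146/283107899 = 7783488853130505/4113840880369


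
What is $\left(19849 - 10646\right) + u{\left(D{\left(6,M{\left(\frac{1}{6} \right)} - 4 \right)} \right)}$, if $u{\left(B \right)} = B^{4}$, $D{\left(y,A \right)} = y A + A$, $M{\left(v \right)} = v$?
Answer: $\frac{683825329}{1296} \approx 5.2764 \cdot 10^{5}$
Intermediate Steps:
$D{\left(y,A \right)} = A + A y$ ($D{\left(y,A \right)} = A y + A = A + A y$)
$\left(19849 - 10646\right) + u{\left(D{\left(6,M{\left(\frac{1}{6} \right)} - 4 \right)} \right)} = \left(19849 - 10646\right) + \left(\left(\frac{1}{6} - 4\right) \left(1 + 6\right)\right)^{4} = 9203 + \left(\left(\frac{1}{6} - 4\right) 7\right)^{4} = 9203 + \left(\left(- \frac{23}{6}\right) 7\right)^{4} = 9203 + \left(- \frac{161}{6}\right)^{4} = 9203 + \frac{671898241}{1296} = \frac{683825329}{1296}$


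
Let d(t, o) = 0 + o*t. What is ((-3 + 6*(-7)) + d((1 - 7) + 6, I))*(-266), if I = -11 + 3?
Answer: 11970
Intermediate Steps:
I = -8
d(t, o) = o*t
((-3 + 6*(-7)) + d((1 - 7) + 6, I))*(-266) = ((-3 + 6*(-7)) - 8*((1 - 7) + 6))*(-266) = ((-3 - 42) - 8*(-6 + 6))*(-266) = (-45 - 8*0)*(-266) = (-45 + 0)*(-266) = -45*(-266) = 11970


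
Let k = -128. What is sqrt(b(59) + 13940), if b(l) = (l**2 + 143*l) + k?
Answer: sqrt(25730) ≈ 160.41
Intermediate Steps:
b(l) = -128 + l**2 + 143*l (b(l) = (l**2 + 143*l) - 128 = -128 + l**2 + 143*l)
sqrt(b(59) + 13940) = sqrt((-128 + 59**2 + 143*59) + 13940) = sqrt((-128 + 3481 + 8437) + 13940) = sqrt(11790 + 13940) = sqrt(25730)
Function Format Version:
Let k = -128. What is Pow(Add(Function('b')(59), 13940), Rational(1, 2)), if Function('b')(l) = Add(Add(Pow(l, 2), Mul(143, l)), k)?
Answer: Pow(25730, Rational(1, 2)) ≈ 160.41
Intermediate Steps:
Function('b')(l) = Add(-128, Pow(l, 2), Mul(143, l)) (Function('b')(l) = Add(Add(Pow(l, 2), Mul(143, l)), -128) = Add(-128, Pow(l, 2), Mul(143, l)))
Pow(Add(Function('b')(59), 13940), Rational(1, 2)) = Pow(Add(Add(-128, Pow(59, 2), Mul(143, 59)), 13940), Rational(1, 2)) = Pow(Add(Add(-128, 3481, 8437), 13940), Rational(1, 2)) = Pow(Add(11790, 13940), Rational(1, 2)) = Pow(25730, Rational(1, 2))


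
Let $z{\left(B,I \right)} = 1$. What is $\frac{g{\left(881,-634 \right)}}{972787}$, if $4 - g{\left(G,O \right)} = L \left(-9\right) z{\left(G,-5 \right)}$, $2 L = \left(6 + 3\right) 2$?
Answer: $\frac{85}{972787} \approx 8.7378 \cdot 10^{-5}$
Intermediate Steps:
$L = 9$ ($L = \frac{\left(6 + 3\right) 2}{2} = \frac{9 \cdot 2}{2} = \frac{1}{2} \cdot 18 = 9$)
$g{\left(G,O \right)} = 85$ ($g{\left(G,O \right)} = 4 - 9 \left(-9\right) 1 = 4 - \left(-81\right) 1 = 4 - -81 = 4 + 81 = 85$)
$\frac{g{\left(881,-634 \right)}}{972787} = \frac{85}{972787}$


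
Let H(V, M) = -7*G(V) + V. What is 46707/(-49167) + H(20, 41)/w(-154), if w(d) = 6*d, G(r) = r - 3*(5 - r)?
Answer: -2418847/5047812 ≈ -0.47919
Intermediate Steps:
G(r) = -15 + 4*r (G(r) = r + (-15 + 3*r) = -15 + 4*r)
H(V, M) = 105 - 27*V (H(V, M) = -7*(-15 + 4*V) + V = (105 - 28*V) + V = 105 - 27*V)
46707/(-49167) + H(20, 41)/w(-154) = 46707/(-49167) + (105 - 27*20)/((6*(-154))) = 46707*(-1/49167) + (105 - 540)/(-924) = -15569/16389 - 435*(-1/924) = -15569/16389 + 145/308 = -2418847/5047812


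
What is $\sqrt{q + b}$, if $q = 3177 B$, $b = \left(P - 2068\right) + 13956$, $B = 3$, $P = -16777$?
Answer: $\sqrt{4642} \approx 68.132$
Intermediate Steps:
$b = -4889$ ($b = \left(-16777 - 2068\right) + 13956 = -18845 + 13956 = -4889$)
$q = 9531$ ($q = 3177 \cdot 3 = 9531$)
$\sqrt{q + b} = \sqrt{9531 - 4889} = \sqrt{4642}$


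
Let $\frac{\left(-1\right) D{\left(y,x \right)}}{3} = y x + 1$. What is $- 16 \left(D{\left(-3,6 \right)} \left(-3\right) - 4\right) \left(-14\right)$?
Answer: $-35168$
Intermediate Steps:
$D{\left(y,x \right)} = -3 - 3 x y$ ($D{\left(y,x \right)} = - 3 \left(y x + 1\right) = - 3 \left(x y + 1\right) = - 3 \left(1 + x y\right) = -3 - 3 x y$)
$- 16 \left(D{\left(-3,6 \right)} \left(-3\right) - 4\right) \left(-14\right) = - 16 \left(\left(-3 - 18 \left(-3\right)\right) \left(-3\right) - 4\right) \left(-14\right) = - 16 \left(\left(-3 + 54\right) \left(-3\right) - 4\right) \left(-14\right) = - 16 \left(51 \left(-3\right) - 4\right) \left(-14\right) = - 16 \left(-153 - 4\right) \left(-14\right) = \left(-16\right) \left(-157\right) \left(-14\right) = 2512 \left(-14\right) = -35168$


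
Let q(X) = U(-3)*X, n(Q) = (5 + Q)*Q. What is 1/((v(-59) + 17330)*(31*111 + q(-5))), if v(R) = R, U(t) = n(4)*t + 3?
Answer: 1/68496786 ≈ 1.4599e-8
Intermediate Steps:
n(Q) = Q*(5 + Q)
U(t) = 3 + 36*t (U(t) = (4*(5 + 4))*t + 3 = (4*9)*t + 3 = 36*t + 3 = 3 + 36*t)
q(X) = -105*X (q(X) = (3 + 36*(-3))*X = (3 - 108)*X = -105*X)
1/((v(-59) + 17330)*(31*111 + q(-5))) = 1/((-59 + 17330)*(31*111 - 105*(-5))) = 1/(17271*(3441 + 525)) = (1/17271)/3966 = (1/17271)*(1/3966) = 1/68496786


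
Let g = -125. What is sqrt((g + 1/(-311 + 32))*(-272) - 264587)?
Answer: I*sqrt(1994338531)/93 ≈ 480.19*I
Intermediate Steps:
sqrt((g + 1/(-311 + 32))*(-272) - 264587) = sqrt((-125 + 1/(-311 + 32))*(-272) - 264587) = sqrt((-125 + 1/(-279))*(-272) - 264587) = sqrt((-125 - 1/279)*(-272) - 264587) = sqrt(-34876/279*(-272) - 264587) = sqrt(9486272/279 - 264587) = sqrt(-64333501/279) = I*sqrt(1994338531)/93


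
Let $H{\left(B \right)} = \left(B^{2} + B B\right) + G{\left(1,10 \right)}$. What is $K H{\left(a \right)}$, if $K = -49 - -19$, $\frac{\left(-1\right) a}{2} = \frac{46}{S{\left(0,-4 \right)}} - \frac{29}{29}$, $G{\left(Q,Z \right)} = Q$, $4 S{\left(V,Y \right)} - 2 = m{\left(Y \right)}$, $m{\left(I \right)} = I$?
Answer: $-2075790$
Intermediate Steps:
$S{\left(V,Y \right)} = \frac{1}{2} + \frac{Y}{4}$
$a = 186$ ($a = - 2 \left(\frac{46}{\frac{1}{2} + \frac{1}{4} \left(-4\right)} - \frac{29}{29}\right) = - 2 \left(\frac{46}{\frac{1}{2} - 1} - 1\right) = - 2 \left(\frac{46}{- \frac{1}{2}} - 1\right) = - 2 \left(46 \left(-2\right) - 1\right) = - 2 \left(-92 - 1\right) = \left(-2\right) \left(-93\right) = 186$)
$H{\left(B \right)} = 1 + 2 B^{2}$ ($H{\left(B \right)} = \left(B^{2} + B B\right) + 1 = \left(B^{2} + B^{2}\right) + 1 = 2 B^{2} + 1 = 1 + 2 B^{2}$)
$K = -30$ ($K = -49 + 19 = -30$)
$K H{\left(a \right)} = - 30 \left(1 + 2 \cdot 186^{2}\right) = - 30 \left(1 + 2 \cdot 34596\right) = - 30 \left(1 + 69192\right) = \left(-30\right) 69193 = -2075790$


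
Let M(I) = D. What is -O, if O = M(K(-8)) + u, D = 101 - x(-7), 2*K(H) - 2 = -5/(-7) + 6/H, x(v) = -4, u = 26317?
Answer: -26422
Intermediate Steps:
K(H) = 19/14 + 3/H (K(H) = 1 + (-5/(-7) + 6/H)/2 = 1 + (-5*(-⅐) + 6/H)/2 = 1 + (5/7 + 6/H)/2 = 1 + (5/14 + 3/H) = 19/14 + 3/H)
D = 105 (D = 101 - 1*(-4) = 101 + 4 = 105)
M(I) = 105
O = 26422 (O = 105 + 26317 = 26422)
-O = -1*26422 = -26422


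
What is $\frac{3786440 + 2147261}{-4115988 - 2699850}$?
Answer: $- \frac{5933701}{6815838} \approx -0.87057$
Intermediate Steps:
$\frac{3786440 + 2147261}{-4115988 - 2699850} = \frac{5933701}{-6815838} = 5933701 \left(- \frac{1}{6815838}\right) = - \frac{5933701}{6815838}$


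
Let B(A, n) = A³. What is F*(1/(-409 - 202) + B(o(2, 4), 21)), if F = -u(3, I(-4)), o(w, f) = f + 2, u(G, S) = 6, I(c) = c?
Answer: -791850/611 ≈ -1296.0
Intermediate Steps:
o(w, f) = 2 + f
F = -6 (F = -1*6 = -6)
F*(1/(-409 - 202) + B(o(2, 4), 21)) = -6*(1/(-409 - 202) + (2 + 4)³) = -6*(1/(-611) + 6³) = -6*(-1/611 + 216) = -6*131975/611 = -791850/611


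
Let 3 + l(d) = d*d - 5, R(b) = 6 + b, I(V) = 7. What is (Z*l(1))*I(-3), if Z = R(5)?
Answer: -539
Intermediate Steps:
Z = 11 (Z = 6 + 5 = 11)
l(d) = -8 + d**2 (l(d) = -3 + (d*d - 5) = -3 + (d**2 - 5) = -3 + (-5 + d**2) = -8 + d**2)
(Z*l(1))*I(-3) = (11*(-8 + 1**2))*7 = (11*(-8 + 1))*7 = (11*(-7))*7 = -77*7 = -539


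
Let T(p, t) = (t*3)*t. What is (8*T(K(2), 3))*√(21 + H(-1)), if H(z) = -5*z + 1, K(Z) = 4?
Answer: 648*√3 ≈ 1122.4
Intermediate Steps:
T(p, t) = 3*t² (T(p, t) = (3*t)*t = 3*t²)
H(z) = 1 - 5*z
(8*T(K(2), 3))*√(21 + H(-1)) = (8*(3*3²))*√(21 + (1 - 5*(-1))) = (8*(3*9))*√(21 + (1 + 5)) = (8*27)*√(21 + 6) = 216*√27 = 216*(3*√3) = 648*√3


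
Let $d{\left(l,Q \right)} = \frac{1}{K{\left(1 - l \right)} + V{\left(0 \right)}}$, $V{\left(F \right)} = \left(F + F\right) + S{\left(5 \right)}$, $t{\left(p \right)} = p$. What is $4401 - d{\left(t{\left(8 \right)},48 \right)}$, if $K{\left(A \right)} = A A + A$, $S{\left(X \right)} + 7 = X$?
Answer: $\frac{176039}{40} \approx 4401.0$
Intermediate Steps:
$S{\left(X \right)} = -7 + X$
$K{\left(A \right)} = A + A^{2}$ ($K{\left(A \right)} = A^{2} + A = A + A^{2}$)
$V{\left(F \right)} = -2 + 2 F$ ($V{\left(F \right)} = \left(F + F\right) + \left(-7 + 5\right) = 2 F - 2 = -2 + 2 F$)
$d{\left(l,Q \right)} = \frac{1}{-2 + \left(1 - l\right) \left(2 - l\right)}$ ($d{\left(l,Q \right)} = \frac{1}{\left(1 - l\right) \left(1 - \left(-1 + l\right)\right) + \left(-2 + 2 \cdot 0\right)} = \frac{1}{\left(1 - l\right) \left(2 - l\right) + \left(-2 + 0\right)} = \frac{1}{\left(1 - l\right) \left(2 - l\right) - 2} = \frac{1}{-2 + \left(1 - l\right) \left(2 - l\right)}$)
$4401 - d{\left(t{\left(8 \right)},48 \right)} = 4401 - \frac{1}{8 \left(-3 + 8\right)} = 4401 - \frac{1}{8 \cdot 5} = 4401 - \frac{1}{8} \cdot \frac{1}{5} = 4401 - \frac{1}{40} = \frac{176039}{40}$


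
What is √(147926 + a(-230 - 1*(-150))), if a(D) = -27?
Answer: √147899 ≈ 384.58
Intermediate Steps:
√(147926 + a(-230 - 1*(-150))) = √(147926 - 27) = √147899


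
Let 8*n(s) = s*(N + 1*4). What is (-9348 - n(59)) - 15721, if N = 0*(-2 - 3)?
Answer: -50197/2 ≈ -25099.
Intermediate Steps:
N = 0 (N = 0*(-5) = 0)
n(s) = s/2 (n(s) = (s*(0 + 1*4))/8 = (s*(0 + 4))/8 = (s*4)/8 = (4*s)/8 = s/2)
(-9348 - n(59)) - 15721 = (-9348 - 59/2) - 15721 = -18755/2 - 15721 = -50197/2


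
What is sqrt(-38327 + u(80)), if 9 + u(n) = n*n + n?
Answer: 4*I*sqrt(1991) ≈ 178.48*I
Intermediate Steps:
u(n) = -9 + n + n**2 (u(n) = -9 + (n*n + n) = -9 + (n**2 + n) = -9 + (n + n**2) = -9 + n + n**2)
sqrt(-38327 + u(80)) = sqrt(-38327 + (-9 + 80 + 80**2)) = sqrt(-38327 + (-9 + 80 + 6400)) = sqrt(-38327 + 6471) = sqrt(-31856) = 4*I*sqrt(1991)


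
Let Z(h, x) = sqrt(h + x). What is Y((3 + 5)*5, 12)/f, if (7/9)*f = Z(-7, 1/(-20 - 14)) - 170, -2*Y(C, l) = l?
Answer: 80920/2948517 + 14*I*sqrt(8126)/2948517 ≈ 0.027444 + 0.00042802*I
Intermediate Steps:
Y(C, l) = -l/2
f = -1530/7 + 9*I*sqrt(8126)/238 (f = 9*(sqrt(-7 + 1/(-20 - 14)) - 170)/7 = 9*(sqrt(-7 + 1/(-34)) - 170)/7 = 9*(sqrt(-7 - 1/34) - 170)/7 = 9*(sqrt(-239/34) - 170)/7 = 9*(I*sqrt(8126)/34 - 170)/7 = 9*(-170 + I*sqrt(8126)/34)/7 = -1530/7 + 9*I*sqrt(8126)/238 ≈ -218.57 + 3.4088*I)
Y((3 + 5)*5, 12)/f = (-1/2*12)/(-1530/7 + 9*I*sqrt(8126)/238) = -6/(-1530/7 + 9*I*sqrt(8126)/238)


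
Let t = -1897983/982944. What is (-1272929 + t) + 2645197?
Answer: 149873411001/109216 ≈ 1.3723e+6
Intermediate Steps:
t = -210887/109216 (t = -1897983*1/982944 = -210887/109216 ≈ -1.9309)
(-1272929 + t) + 2645197 = (-1272929 - 210887/109216) + 2645197 = -139024424551/109216 + 2645197 = 149873411001/109216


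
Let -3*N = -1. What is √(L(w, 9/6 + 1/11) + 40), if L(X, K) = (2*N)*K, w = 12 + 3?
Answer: √44715/33 ≈ 6.4079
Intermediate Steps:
N = ⅓ (N = -⅓*(-1) = ⅓ ≈ 0.33333)
w = 15
L(X, K) = 2*K/3 (L(X, K) = (2*(⅓))*K = 2*K/3)
√(L(w, 9/6 + 1/11) + 40) = √(2*(9/6 + 1/11)/3 + 40) = √(2*(9*(⅙) + 1*(1/11))/3 + 40) = √(2*(3/2 + 1/11)/3 + 40) = √((⅔)*(35/22) + 40) = √(35/33 + 40) = √(1355/33) = √44715/33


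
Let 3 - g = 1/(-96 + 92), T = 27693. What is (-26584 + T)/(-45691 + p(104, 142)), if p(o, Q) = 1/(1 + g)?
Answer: -18853/776743 ≈ -0.024272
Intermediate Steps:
g = 13/4 (g = 3 - 1/(-96 + 92) = 3 - 1/(-4) = 3 - 1*(-1/4) = 3 + 1/4 = 13/4 ≈ 3.2500)
p(o, Q) = 4/17 (p(o, Q) = 1/(1 + 13/4) = 1/(17/4) = 4/17)
(-26584 + T)/(-45691 + p(104, 142)) = (-26584 + 27693)/(-45691 + 4/17) = 1109/(-776743/17) = 1109*(-17/776743) = -18853/776743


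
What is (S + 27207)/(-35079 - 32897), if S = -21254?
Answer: -5953/67976 ≈ -0.087575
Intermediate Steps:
(S + 27207)/(-35079 - 32897) = (-21254 + 27207)/(-35079 - 32897) = 5953/(-67976) = 5953*(-1/67976) = -5953/67976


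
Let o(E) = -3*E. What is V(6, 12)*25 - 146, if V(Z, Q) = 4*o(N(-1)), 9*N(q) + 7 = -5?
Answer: 254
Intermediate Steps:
N(q) = -4/3 (N(q) = -7/9 + (⅑)*(-5) = -7/9 - 5/9 = -4/3)
V(Z, Q) = 16 (V(Z, Q) = 4*(-3*(-4/3)) = 4*4 = 16)
V(6, 12)*25 - 146 = 16*25 - 146 = 400 - 146 = 254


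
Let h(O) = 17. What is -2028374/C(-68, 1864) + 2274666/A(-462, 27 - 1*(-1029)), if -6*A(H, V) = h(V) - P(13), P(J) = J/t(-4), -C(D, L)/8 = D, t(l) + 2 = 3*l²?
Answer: -171543635755/209168 ≈ -8.2012e+5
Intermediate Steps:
t(l) = -2 + 3*l²
C(D, L) = -8*D
P(J) = J/46 (P(J) = J/(-2 + 3*(-4)²) = J/(-2 + 3*16) = J/(-2 + 48) = J/46)
A(H, V) = -769/276 (A(H, V) = -(17 - 13/46)/6 = -⅙*769/46 = -769/276)
-2028374/C(-68, 1864) + 2274666/A(-462, 27 - 1*(-1029)) = -2028374/((-8*(-68))) + 2274666/(-769/276) = -2028374/544 + 2274666*(-276/769) = -2028374*1/544 - 627807816/769 = -1014187/272 - 627807816/769 = -171543635755/209168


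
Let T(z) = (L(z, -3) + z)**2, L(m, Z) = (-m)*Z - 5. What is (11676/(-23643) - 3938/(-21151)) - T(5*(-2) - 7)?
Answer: -888347788513/166691031 ≈ -5329.3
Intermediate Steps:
L(m, Z) = -5 - Z*m (L(m, Z) = -Z*m - 5 = -5 - Z*m)
T(z) = (-5 + 4*z)**2 (T(z) = ((-5 - 1*(-3)*z) + z)**2 = ((-5 + 3*z) + z)**2 = (-5 + 4*z)**2)
(11676/(-23643) - 3938/(-21151)) - T(5*(-2) - 7) = (11676/(-23643) - 3938/(-21151)) - (-5 + 4*(5*(-2) - 7))**2 = (11676*(-1/23643) - 3938*(-1/21151)) - (-5 + 4*(-10 - 7))**2 = (-3892/7881 + 3938/21151) - (-5 + 4*(-17))**2 = -51284314/166691031 - (-5 - 68)**2 = -51284314/166691031 - 1*(-73)**2 = -51284314/166691031 - 1*5329 = -51284314/166691031 - 5329 = -888347788513/166691031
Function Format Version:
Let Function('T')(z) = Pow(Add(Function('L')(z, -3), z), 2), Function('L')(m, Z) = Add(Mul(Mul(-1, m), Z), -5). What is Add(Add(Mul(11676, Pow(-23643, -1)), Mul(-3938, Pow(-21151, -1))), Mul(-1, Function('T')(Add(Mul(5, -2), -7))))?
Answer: Rational(-888347788513, 166691031) ≈ -5329.3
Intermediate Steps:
Function('L')(m, Z) = Add(-5, Mul(-1, Z, m)) (Function('L')(m, Z) = Add(Mul(-1, Z, m), -5) = Add(-5, Mul(-1, Z, m)))
Function('T')(z) = Pow(Add(-5, Mul(4, z)), 2) (Function('T')(z) = Pow(Add(Add(-5, Mul(-1, -3, z)), z), 2) = Pow(Add(Add(-5, Mul(3, z)), z), 2) = Pow(Add(-5, Mul(4, z)), 2))
Add(Add(Mul(11676, Pow(-23643, -1)), Mul(-3938, Pow(-21151, -1))), Mul(-1, Function('T')(Add(Mul(5, -2), -7)))) = Add(Add(Mul(11676, Pow(-23643, -1)), Mul(-3938, Pow(-21151, -1))), Mul(-1, Pow(Add(-5, Mul(4, Add(Mul(5, -2), -7))), 2))) = Add(Add(Mul(11676, Rational(-1, 23643)), Mul(-3938, Rational(-1, 21151))), Mul(-1, Pow(Add(-5, Mul(4, Add(-10, -7))), 2))) = Add(Add(Rational(-3892, 7881), Rational(3938, 21151)), Mul(-1, Pow(Add(-5, Mul(4, -17)), 2))) = Add(Rational(-51284314, 166691031), Mul(-1, Pow(Add(-5, -68), 2))) = Add(Rational(-51284314, 166691031), Mul(-1, Pow(-73, 2))) = Add(Rational(-51284314, 166691031), Mul(-1, 5329)) = Add(Rational(-51284314, 166691031), -5329) = Rational(-888347788513, 166691031)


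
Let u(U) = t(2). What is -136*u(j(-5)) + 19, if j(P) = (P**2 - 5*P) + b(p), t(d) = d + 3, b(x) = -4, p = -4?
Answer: -661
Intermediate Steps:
t(d) = 3 + d
j(P) = -4 + P**2 - 5*P (j(P) = (P**2 - 5*P) - 4 = -4 + P**2 - 5*P)
u(U) = 5 (u(U) = 3 + 2 = 5)
-136*u(j(-5)) + 19 = -136*5 + 19 = -680 + 19 = -661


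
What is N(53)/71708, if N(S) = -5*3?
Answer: -15/71708 ≈ -0.00020918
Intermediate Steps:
N(S) = -15
N(53)/71708 = -15/71708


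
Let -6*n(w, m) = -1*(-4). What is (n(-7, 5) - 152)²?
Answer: 209764/9 ≈ 23307.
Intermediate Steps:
n(w, m) = -⅔ (n(w, m) = -(-1)*(-4)/6 = -⅙*4 = -⅔)
(n(-7, 5) - 152)² = (-⅔ - 152)² = (-458/3)² = 209764/9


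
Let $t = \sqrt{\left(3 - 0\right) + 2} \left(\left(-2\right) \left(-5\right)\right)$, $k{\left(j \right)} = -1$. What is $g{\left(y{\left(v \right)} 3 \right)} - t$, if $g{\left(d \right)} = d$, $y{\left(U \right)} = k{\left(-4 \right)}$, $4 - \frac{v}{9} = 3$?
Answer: $-3 - 10 \sqrt{5} \approx -25.361$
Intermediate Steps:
$v = 9$ ($v = 36 - 27 = 9$)
$y{\left(U \right)} = -1$
$t = 10 \sqrt{5}$ ($t = \sqrt{\left(3 + 0\right) + 2} \cdot 10 = \sqrt{3 + 2} \cdot 10 = \sqrt{5} \cdot 10 = 10 \sqrt{5} \approx 22.361$)
$g{\left(y{\left(v \right)} 3 \right)} - t = \left(-1\right) 3 - 10 \sqrt{5} = -3 - 10 \sqrt{5}$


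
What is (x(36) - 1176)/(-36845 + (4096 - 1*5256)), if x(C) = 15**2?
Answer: 951/38005 ≈ 0.025023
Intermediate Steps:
x(C) = 225
(x(36) - 1176)/(-36845 + (4096 - 1*5256)) = (225 - 1176)/(-36845 + (4096 - 1*5256)) = -951/(-36845 + (4096 - 5256)) = -951/(-36845 - 1160) = -951/(-38005) = -951*(-1/38005) = 951/38005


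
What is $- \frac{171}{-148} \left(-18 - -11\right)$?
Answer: $- \frac{1197}{148} \approx -8.0878$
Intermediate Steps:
$- \frac{171}{-148} \left(-18 - -11\right) = \left(-171\right) \left(- \frac{1}{148}\right) \left(-18 + 11\right) = \frac{171}{148} \left(-7\right) = - \frac{1197}{148}$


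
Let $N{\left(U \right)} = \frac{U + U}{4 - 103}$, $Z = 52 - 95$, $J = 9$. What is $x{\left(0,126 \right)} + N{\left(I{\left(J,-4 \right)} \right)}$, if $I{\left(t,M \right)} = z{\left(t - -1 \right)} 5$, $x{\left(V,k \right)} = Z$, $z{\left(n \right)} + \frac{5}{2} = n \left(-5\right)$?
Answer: $- \frac{1244}{33} \approx -37.697$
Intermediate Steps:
$z{\left(n \right)} = - \frac{5}{2} - 5 n$ ($z{\left(n \right)} = - \frac{5}{2} + n \left(-5\right) = - \frac{5}{2} - 5 n$)
$Z = -43$
$x{\left(V,k \right)} = -43$
$I{\left(t,M \right)} = - \frac{75}{2} - 25 t$ ($I{\left(t,M \right)} = \left(- \frac{5}{2} - 5 \left(t - -1\right)\right) 5 = \left(- \frac{5}{2} - 5 \left(t + 1\right)\right) 5 = \left(- \frac{5}{2} - 5 \left(1 + t\right)\right) 5 = \left(- \frac{5}{2} - \left(5 + 5 t\right)\right) 5 = \left(- \frac{15}{2} - 5 t\right) 5 = - \frac{75}{2} - 25 t$)
$N{\left(U \right)} = - \frac{2 U}{99}$ ($N{\left(U \right)} = \frac{2 U}{-99} = 2 U \left(- \frac{1}{99}\right) = - \frac{2 U}{99}$)
$x{\left(0,126 \right)} + N{\left(I{\left(J,-4 \right)} \right)} = -43 - \frac{2 \left(- \frac{75}{2} - 225\right)}{99} = -43 - - \frac{175}{33} = -43 + \frac{175}{33} = - \frac{1244}{33}$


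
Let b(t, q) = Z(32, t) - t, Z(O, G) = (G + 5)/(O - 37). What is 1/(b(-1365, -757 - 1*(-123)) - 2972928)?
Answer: -1/2971291 ≈ -3.3655e-7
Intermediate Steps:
Z(O, G) = (5 + G)/(-37 + O)
b(t, q) = -1 - 6*t/5 (b(t, q) = (5 + t)/(-37 + 32) - t = (5 + t)/(-5) - t = -(5 + t)/5 - t = (-1 - t/5) - t = -1 - 6*t/5)
1/(b(-1365, -757 - 1*(-123)) - 2972928) = 1/((-1 - 6/5*(-1365)) - 2972928) = 1/((-1 + 1638) - 2972928) = 1/(1637 - 2972928) = 1/(-2971291) = -1/2971291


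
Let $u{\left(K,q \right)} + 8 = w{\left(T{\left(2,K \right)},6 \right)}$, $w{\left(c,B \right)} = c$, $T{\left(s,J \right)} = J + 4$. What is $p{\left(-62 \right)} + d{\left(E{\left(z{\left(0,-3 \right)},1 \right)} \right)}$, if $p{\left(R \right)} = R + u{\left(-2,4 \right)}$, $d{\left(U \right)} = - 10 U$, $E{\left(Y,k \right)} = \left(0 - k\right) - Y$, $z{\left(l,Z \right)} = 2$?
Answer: $-38$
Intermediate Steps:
$T{\left(s,J \right)} = 4 + J$
$u{\left(K,q \right)} = -4 + K$ ($u{\left(K,q \right)} = -8 + \left(4 + K\right) = -4 + K$)
$E{\left(Y,k \right)} = - Y - k$ ($E{\left(Y,k \right)} = - k - Y = - Y - k$)
$p{\left(R \right)} = -6 + R$ ($p{\left(R \right)} = R - 6 = -6 + R$)
$p{\left(-62 \right)} + d{\left(E{\left(z{\left(0,-3 \right)},1 \right)} \right)} = \left(-6 - 62\right) - 10 \left(\left(-1\right) 2 - 1\right) = -68 - 10 \left(-2 - 1\right) = -68 - -30 = -68 + 30 = -38$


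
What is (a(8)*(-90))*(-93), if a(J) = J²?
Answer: 535680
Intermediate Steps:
(a(8)*(-90))*(-93) = (8²*(-90))*(-93) = (64*(-90))*(-93) = -5760*(-93) = 535680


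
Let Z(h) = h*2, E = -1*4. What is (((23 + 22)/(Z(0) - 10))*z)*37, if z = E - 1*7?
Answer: 3663/2 ≈ 1831.5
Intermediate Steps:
E = -4
Z(h) = 2*h
z = -11 (z = -4 - 1*7 = -4 - 7 = -11)
(((23 + 22)/(Z(0) - 10))*z)*37 = (((23 + 22)/(2*0 - 10))*(-11))*37 = ((45/(0 - 10))*(-11))*37 = ((45/(-10))*(-11))*37 = ((45*(-⅒))*(-11))*37 = -9/2*(-11)*37 = (99/2)*37 = 3663/2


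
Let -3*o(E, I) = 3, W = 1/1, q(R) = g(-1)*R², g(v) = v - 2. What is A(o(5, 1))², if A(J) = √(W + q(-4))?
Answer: -47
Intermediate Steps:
g(v) = -2 + v
q(R) = -3*R² (q(R) = (-2 - 1)*R² = -3*R²)
W = 1
o(E, I) = -1 (o(E, I) = -⅓*3 = -1)
A(J) = I*√47 (A(J) = √(1 - 3*(-4)²) = √(1 - 3*16) = √(1 - 48) = √(-47) = I*√47)
A(o(5, 1))² = (I*√47)² = -47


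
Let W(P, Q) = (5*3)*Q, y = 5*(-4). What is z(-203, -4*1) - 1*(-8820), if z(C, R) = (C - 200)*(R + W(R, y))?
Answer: 131332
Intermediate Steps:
y = -20
W(P, Q) = 15*Q
z(C, R) = (-300 + R)*(-200 + C) (z(C, R) = (C - 200)*(R + 15*(-20)) = (-200 + C)*(R - 300) = (-200 + C)*(-300 + R) = (-300 + R)*(-200 + C))
z(-203, -4*1) - 1*(-8820) = (60000 - 300*(-203) - (-800) - (-812)) - 1*(-8820) = (60000 + 60900 - 200*(-4) - 203*(-4)) + 8820 = (60000 + 60900 + 800 + 812) + 8820 = 122512 + 8820 = 131332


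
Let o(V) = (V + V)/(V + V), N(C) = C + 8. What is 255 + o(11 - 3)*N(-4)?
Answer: 259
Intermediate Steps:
N(C) = 8 + C
o(V) = 1 (o(V) = (2*V)/((2*V)) = (2*V)*(1/(2*V)) = 1)
255 + o(11 - 3)*N(-4) = 255 + 1*(8 - 4) = 255 + 1*4 = 255 + 4 = 259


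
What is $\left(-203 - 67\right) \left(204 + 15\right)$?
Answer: $-59130$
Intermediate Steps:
$\left(-203 - 67\right) \left(204 + 15\right) = \left(-203 - 67\right) 219 = \left(-270\right) 219 = -59130$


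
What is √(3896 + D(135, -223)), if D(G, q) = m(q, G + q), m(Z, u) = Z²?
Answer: 5*√2145 ≈ 231.57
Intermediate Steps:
D(G, q) = q²
√(3896 + D(135, -223)) = √(3896 + (-223)²) = √(3896 + 49729) = √53625 = 5*√2145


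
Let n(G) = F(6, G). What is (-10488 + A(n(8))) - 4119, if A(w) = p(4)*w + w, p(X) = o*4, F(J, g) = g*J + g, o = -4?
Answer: -15447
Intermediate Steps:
F(J, g) = g + J*g (F(J, g) = J*g + g = g + J*g)
n(G) = 7*G (n(G) = G*(1 + 6) = G*7 = 7*G)
p(X) = -16 (p(X) = -4*4 = -16)
A(w) = -15*w (A(w) = -16*w + w = -15*w)
(-10488 + A(n(8))) - 4119 = (-10488 - 105*8) - 4119 = (-10488 - 15*56) - 4119 = (-10488 - 840) - 4119 = -11328 - 4119 = -15447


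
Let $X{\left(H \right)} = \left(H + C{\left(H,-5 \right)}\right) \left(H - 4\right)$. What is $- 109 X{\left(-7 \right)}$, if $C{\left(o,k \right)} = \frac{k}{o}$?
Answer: $- \frac{52756}{7} \approx -7536.6$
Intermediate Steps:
$X{\left(H \right)} = \left(-4 + H\right) \left(H - \frac{5}{H}\right)$ ($X{\left(H \right)} = \left(H - \frac{5}{H}\right) \left(H - 4\right) = \left(H - \frac{5}{H}\right) \left(-4 + H\right) = \left(-4 + H\right) \left(H - \frac{5}{H}\right)$)
$- 109 X{\left(-7 \right)} = - 109 \left(-5 + \left(-7\right)^{2} - -28 + \frac{20}{-7}\right) = - 109 \left(-5 + 49 + 28 + 20 \left(- \frac{1}{7}\right)\right) = - 109 \left(-5 + 49 + 28 - \frac{20}{7}\right) = \left(-109\right) \frac{484}{7} = - \frac{52756}{7}$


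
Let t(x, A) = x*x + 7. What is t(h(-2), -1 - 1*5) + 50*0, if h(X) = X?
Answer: 11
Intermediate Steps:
t(x, A) = 7 + x² (t(x, A) = x² + 7 = 7 + x²)
t(h(-2), -1 - 1*5) + 50*0 = (7 + (-2)²) + 50*0 = (7 + 4) + 0 = 11 + 0 = 11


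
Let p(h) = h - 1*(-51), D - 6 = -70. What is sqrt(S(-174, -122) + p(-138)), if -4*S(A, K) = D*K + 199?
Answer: I*sqrt(8355)/2 ≈ 45.703*I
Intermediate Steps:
D = -64 (D = 6 - 70 = -64)
S(A, K) = -199/4 + 16*K (S(A, K) = -(-64*K + 199)/4 = -(199 - 64*K)/4 = -199/4 + 16*K)
p(h) = 51 + h (p(h) = h + 51 = 51 + h)
sqrt(S(-174, -122) + p(-138)) = sqrt((-199/4 + 16*(-122)) + (51 - 138)) = sqrt((-199/4 - 1952) - 87) = sqrt(-8007/4 - 87) = sqrt(-8355/4) = I*sqrt(8355)/2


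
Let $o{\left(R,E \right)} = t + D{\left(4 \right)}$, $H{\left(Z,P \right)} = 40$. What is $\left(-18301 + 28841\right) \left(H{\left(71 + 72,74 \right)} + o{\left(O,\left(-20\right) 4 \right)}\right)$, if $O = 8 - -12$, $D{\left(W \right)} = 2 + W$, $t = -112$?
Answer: $-695640$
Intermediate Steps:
$O = 20$ ($O = 8 + 12 = 20$)
$o{\left(R,E \right)} = -106$ ($o{\left(R,E \right)} = -112 + \left(2 + 4\right) = -112 + 6 = -106$)
$\left(-18301 + 28841\right) \left(H{\left(71 + 72,74 \right)} + o{\left(O,\left(-20\right) 4 \right)}\right) = \left(-18301 + 28841\right) \left(40 - 106\right) = 10540 \left(-66\right) = -695640$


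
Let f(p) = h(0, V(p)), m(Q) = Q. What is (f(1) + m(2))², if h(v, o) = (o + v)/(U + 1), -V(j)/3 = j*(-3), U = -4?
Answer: 1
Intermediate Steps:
V(j) = 9*j (V(j) = -3*j*(-3) = -(-9)*j = 9*j)
h(v, o) = -o/3 - v/3 (h(v, o) = (o + v)/(-4 + 1) = (o + v)/(-3) = (o + v)*(-⅓) = -o/3 - v/3)
f(p) = -3*p (f(p) = -3*p - ⅓*0 = -3*p + 0 = -3*p)
(f(1) + m(2))² = (-3*1 + 2)² = (-3 + 2)² = (-1)² = 1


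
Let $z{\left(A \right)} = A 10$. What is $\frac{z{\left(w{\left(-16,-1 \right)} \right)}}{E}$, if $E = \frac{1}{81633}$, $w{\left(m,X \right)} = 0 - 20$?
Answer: $-16326600$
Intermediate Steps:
$w{\left(m,X \right)} = -20$ ($w{\left(m,X \right)} = 0 - 20 = -20$)
$E = \frac{1}{81633} \approx 1.225 \cdot 10^{-5}$
$z{\left(A \right)} = 10 A$
$\frac{z{\left(w{\left(-16,-1 \right)} \right)}}{E} = 10 \left(-20\right) \frac{1}{\frac{1}{81633}} = \left(-200\right) 81633 = -16326600$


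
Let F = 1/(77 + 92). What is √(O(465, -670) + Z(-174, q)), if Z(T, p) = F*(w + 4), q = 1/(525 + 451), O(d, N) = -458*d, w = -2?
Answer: 2*I*√8997982/13 ≈ 461.49*I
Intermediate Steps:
F = 1/169 ≈ 0.0059172
q = 1/976 ≈ 0.0010246
Z(T, p) = 2/169 (Z(T, p) = (-2 + 4)/169 = (1/169)*2 = 2/169)
√(O(465, -670) + Z(-174, q)) = √(-458*465 + 2/169) = √(-212970 + 2/169) = √(-35991928/169) = 2*I*√8997982/13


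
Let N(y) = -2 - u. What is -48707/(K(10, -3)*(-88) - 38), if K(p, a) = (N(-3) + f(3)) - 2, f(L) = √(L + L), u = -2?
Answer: 1120261/4570 + 1071554*√6/6855 ≈ 628.03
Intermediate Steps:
N(y) = 0 (N(y) = -2 - 1*(-2) = -2 + 2 = 0)
f(L) = √2*√L (f(L) = √(2*L) = √2*√L)
K(p, a) = -2 + √6 (K(p, a) = (0 + √2*√3) - 2 = (0 + √6) - 2 = √6 - 2 = -2 + √6)
-48707/(K(10, -3)*(-88) - 38) = -48707/((-2 + √6)*(-88) - 38) = -48707/((176 - 88*√6) - 38) = -48707/(138 - 88*√6)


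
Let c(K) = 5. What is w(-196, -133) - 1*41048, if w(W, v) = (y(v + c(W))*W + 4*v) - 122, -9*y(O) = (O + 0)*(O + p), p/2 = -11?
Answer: 1129294/3 ≈ 3.7643e+5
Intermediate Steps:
p = -22 (p = 2*(-11) = -22)
y(O) = -O*(-22 + O)/9 (y(O) = -(O + 0)*(O - 22)/9 = -O*(-22 + O)/9)
w(W, v) = -122 + 4*v + W*(5 + v)*(17 - v)/9 (w(W, v) = (((v + 5)*(22 - (v + 5))/9)*W + 4*v) - 122 = (((5 + v)*(22 - (5 + v))/9)*W + 4*v) - 122 = (((5 + v)*(22 + (-5 - v))/9)*W + 4*v) - 122 = (((5 + v)*(17 - v)/9)*W + 4*v) - 122 = (W*(5 + v)*(17 - v)/9 + 4*v) - 122 = (4*v + W*(5 + v)*(17 - v)/9) - 122 = -122 + 4*v + W*(5 + v)*(17 - v)/9)
w(-196, -133) - 1*41048 = (-122 + 4*(-133) - ⅑*(-196)*(-17 - 133)*(5 - 133)) - 1*41048 = (-122 - 532 - ⅑*(-196)*(-150)*(-128)) - 41048 = (-122 - 532 + 1254400/3) - 41048 = 1252438/3 - 41048 = 1129294/3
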